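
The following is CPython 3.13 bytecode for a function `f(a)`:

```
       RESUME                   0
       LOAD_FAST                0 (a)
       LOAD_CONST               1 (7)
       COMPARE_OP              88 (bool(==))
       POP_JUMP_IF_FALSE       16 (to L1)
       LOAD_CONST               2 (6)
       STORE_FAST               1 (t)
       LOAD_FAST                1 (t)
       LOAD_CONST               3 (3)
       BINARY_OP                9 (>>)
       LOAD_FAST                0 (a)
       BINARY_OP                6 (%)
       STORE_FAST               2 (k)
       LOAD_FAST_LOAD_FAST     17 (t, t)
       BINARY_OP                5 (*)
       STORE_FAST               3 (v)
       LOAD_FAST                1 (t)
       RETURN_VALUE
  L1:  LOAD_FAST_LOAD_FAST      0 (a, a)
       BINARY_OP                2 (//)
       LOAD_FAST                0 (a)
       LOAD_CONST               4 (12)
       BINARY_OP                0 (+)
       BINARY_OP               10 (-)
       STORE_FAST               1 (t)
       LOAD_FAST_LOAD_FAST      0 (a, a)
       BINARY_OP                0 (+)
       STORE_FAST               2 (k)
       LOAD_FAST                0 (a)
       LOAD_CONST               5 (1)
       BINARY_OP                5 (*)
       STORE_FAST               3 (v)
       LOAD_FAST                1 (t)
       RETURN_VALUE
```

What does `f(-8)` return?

LOAD_FAST a → push -8. Stack: [-8]
LOAD_CONST → push 7. Stack: [-8, 7]
COMPARE_OP bool(==) → -8 vs 7 = False. Stack: [False]
POP_JUMP_IF_FALSE → pop False; jump. Stack: []
LOAD_FAST_LOAD_FAST a,a → push -8,-8. Stack: [-8, -8]
BINARY_OP // → -8 // -8 = 1. Stack: [1]
LOAD_FAST a → push -8. Stack: [1, -8]
LOAD_CONST → push 12. Stack: [1, -8, 12]
BINARY_OP + → -8 + 12 = 4. Stack: [1, 4]
BINARY_OP - → 1 - 4 = -3. Stack: [-3]
STORE_FAST t → t=-3. Stack: []
LOAD_FAST_LOAD_FAST a,a → push -8,-8. Stack: [-8, -8]
BINARY_OP + → -8 + -8 = -16. Stack: [-16]
STORE_FAST k → k=-16. Stack: []
LOAD_FAST a → push -8. Stack: [-8]
LOAD_CONST → push 1. Stack: [-8, 1]
BINARY_OP * → -8 * 1 = -8. Stack: [-8]
STORE_FAST v → v=-8. Stack: []
LOAD_FAST t → push -3. Stack: [-3]
RETURN_VALUE → return -3.

-3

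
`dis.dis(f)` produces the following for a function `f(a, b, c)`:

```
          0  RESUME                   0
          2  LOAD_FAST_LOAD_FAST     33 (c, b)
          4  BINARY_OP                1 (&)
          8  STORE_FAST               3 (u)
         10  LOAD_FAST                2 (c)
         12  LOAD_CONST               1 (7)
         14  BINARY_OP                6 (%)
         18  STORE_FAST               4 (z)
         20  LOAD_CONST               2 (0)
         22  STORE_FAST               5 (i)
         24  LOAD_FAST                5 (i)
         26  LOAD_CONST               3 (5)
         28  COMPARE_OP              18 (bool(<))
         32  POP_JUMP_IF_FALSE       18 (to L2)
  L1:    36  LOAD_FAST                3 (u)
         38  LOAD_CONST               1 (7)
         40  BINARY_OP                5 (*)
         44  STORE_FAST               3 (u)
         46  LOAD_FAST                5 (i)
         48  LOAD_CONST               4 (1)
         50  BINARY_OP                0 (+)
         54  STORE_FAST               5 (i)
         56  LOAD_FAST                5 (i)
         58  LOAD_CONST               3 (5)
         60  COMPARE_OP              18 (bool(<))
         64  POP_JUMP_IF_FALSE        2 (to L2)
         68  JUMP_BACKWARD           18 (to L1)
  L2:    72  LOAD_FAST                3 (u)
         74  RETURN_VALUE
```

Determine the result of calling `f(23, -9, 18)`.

302526

LOAD_FAST_LOAD_FAST c,b → push 18,-9
BINARY_OP & → 18 & -9 = 18
STORE_FAST u → u=18
LOAD_FAST c → push 18
LOAD_CONST → push 7
BINARY_OP % → 18 % 7 = 4
STORE_FAST z → z=4
LOAD_CONST → push 0
STORE_FAST i → i=0
LOAD_FAST i → push 0
LOAD_CONST → push 5
COMPARE_OP bool(<) → 0 vs 5 = True
POP_JUMP_IF_FALSE → pop True; no jump
LOAD_FAST u → push 18
LOAD_CONST → push 7
BINARY_OP * → 18 * 7 = 126
STORE_FAST u → u=126
LOAD_FAST i → push 0
LOAD_CONST → push 1
BINARY_OP + → 0 + 1 = 1
STORE_FAST i → i=1
LOAD_FAST i → push 1
LOAD_CONST → push 5
COMPARE_OP bool(<) → 1 vs 5 = True
POP_JUMP_IF_FALSE → pop True; no jump
LOAD_FAST u → push 126
LOAD_CONST → push 7
BINARY_OP * → 126 * 7 = 882
STORE_FAST u → u=882
LOAD_FAST i → push 1
LOAD_CONST → push 1
BINARY_OP + → 1 + 1 = 2
STORE_FAST i → i=2
LOAD_FAST i → push 2
LOAD_CONST → push 5
COMPARE_OP bool(<) → 2 vs 5 = True
POP_JUMP_IF_FALSE → pop True; no jump
LOAD_FAST u → push 882
LOAD_CONST → push 7
BINARY_OP * → 882 * 7 = 6174
STORE_FAST u → u=6174
LOAD_FAST i → push 2
LOAD_CONST → push 1
BINARY_OP + → 2 + 1 = 3
STORE_FAST i → i=3
LOAD_FAST i → push 3
LOAD_CONST → push 5
COMPARE_OP bool(<) → 3 vs 5 = True
POP_JUMP_IF_FALSE → pop True; no jump
LOAD_FAST u → push 6174
LOAD_CONST → push 7
BINARY_OP * → 6174 * 7 = 43218
STORE_FAST u → u=43218
LOAD_FAST i → push 3
LOAD_CONST → push 1
BINARY_OP + → 3 + 1 = 4
STORE_FAST i → i=4
LOAD_FAST i → push 4
LOAD_CONST → push 5
COMPARE_OP bool(<) → 4 vs 5 = True
POP_JUMP_IF_FALSE → pop True; no jump
LOAD_FAST u → push 43218
LOAD_CONST → push 7
BINARY_OP * → 43218 * 7 = 302526
STORE_FAST u → u=302526
LOAD_FAST i → push 4
LOAD_CONST → push 1
BINARY_OP + → 4 + 1 = 5
STORE_FAST i → i=5
LOAD_FAST i → push 5
LOAD_CONST → push 5
COMPARE_OP bool(<) → 5 vs 5 = False
POP_JUMP_IF_FALSE → pop False; jump
LOAD_FAST u → push 302526
RETURN_VALUE → return 302526.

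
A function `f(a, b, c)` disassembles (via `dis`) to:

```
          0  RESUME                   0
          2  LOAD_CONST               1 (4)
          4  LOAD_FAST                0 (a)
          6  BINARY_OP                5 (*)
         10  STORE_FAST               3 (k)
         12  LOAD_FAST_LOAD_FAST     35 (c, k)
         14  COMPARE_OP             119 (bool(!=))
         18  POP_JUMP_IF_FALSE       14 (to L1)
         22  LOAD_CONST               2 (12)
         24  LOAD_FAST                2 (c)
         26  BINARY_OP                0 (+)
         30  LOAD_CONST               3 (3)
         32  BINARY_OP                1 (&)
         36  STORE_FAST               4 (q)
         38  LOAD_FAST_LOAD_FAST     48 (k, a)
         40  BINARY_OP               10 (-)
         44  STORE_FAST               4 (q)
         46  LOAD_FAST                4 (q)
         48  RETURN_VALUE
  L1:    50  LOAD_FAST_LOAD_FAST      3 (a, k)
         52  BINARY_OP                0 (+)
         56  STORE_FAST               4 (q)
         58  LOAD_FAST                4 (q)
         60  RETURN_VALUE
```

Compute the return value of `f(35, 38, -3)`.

105

LOAD_CONST → push 4. Stack: [4]
LOAD_FAST a → push 35. Stack: [4, 35]
BINARY_OP * → 4 * 35 = 140. Stack: [140]
STORE_FAST k → k=140. Stack: []
LOAD_FAST_LOAD_FAST c,k → push -3,140. Stack: [-3, 140]
COMPARE_OP bool(!=) → -3 vs 140 = True. Stack: [True]
POP_JUMP_IF_FALSE → pop True; no jump. Stack: []
LOAD_CONST → push 12. Stack: [12]
LOAD_FAST c → push -3. Stack: [12, -3]
BINARY_OP + → 12 + -3 = 9. Stack: [9]
LOAD_CONST → push 3. Stack: [9, 3]
BINARY_OP & → 9 & 3 = 1. Stack: [1]
STORE_FAST q → q=1. Stack: []
LOAD_FAST_LOAD_FAST k,a → push 140,35. Stack: [140, 35]
BINARY_OP - → 140 - 35 = 105. Stack: [105]
STORE_FAST q → q=105. Stack: []
LOAD_FAST q → push 105. Stack: [105]
RETURN_VALUE → return 105.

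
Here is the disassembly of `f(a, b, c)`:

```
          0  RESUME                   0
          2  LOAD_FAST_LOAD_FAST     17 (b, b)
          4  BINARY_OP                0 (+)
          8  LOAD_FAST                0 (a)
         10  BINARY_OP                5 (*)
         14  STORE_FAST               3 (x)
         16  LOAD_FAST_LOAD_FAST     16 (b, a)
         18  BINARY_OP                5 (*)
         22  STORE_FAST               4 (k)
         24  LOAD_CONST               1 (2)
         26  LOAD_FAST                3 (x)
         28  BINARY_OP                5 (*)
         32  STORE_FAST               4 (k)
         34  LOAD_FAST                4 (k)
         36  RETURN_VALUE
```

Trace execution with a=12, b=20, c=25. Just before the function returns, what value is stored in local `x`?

LOAD_FAST_LOAD_FAST b,b → push 20,20. Stack: [20, 20]
BINARY_OP + → 20 + 20 = 40. Stack: [40]
LOAD_FAST a → push 12. Stack: [40, 12]
BINARY_OP * → 40 * 12 = 480. Stack: [480]
STORE_FAST x → x=480. Stack: []
LOAD_FAST_LOAD_FAST b,a → push 20,12. Stack: [20, 12]
BINARY_OP * → 20 * 12 = 240. Stack: [240]
STORE_FAST k → k=240. Stack: []
LOAD_CONST → push 2. Stack: [2]
LOAD_FAST x → push 480. Stack: [2, 480]
BINARY_OP * → 2 * 480 = 960. Stack: [960]
STORE_FAST k → k=960. Stack: []
LOAD_FAST k → push 960. Stack: [960]
RETURN_VALUE → return 960.

480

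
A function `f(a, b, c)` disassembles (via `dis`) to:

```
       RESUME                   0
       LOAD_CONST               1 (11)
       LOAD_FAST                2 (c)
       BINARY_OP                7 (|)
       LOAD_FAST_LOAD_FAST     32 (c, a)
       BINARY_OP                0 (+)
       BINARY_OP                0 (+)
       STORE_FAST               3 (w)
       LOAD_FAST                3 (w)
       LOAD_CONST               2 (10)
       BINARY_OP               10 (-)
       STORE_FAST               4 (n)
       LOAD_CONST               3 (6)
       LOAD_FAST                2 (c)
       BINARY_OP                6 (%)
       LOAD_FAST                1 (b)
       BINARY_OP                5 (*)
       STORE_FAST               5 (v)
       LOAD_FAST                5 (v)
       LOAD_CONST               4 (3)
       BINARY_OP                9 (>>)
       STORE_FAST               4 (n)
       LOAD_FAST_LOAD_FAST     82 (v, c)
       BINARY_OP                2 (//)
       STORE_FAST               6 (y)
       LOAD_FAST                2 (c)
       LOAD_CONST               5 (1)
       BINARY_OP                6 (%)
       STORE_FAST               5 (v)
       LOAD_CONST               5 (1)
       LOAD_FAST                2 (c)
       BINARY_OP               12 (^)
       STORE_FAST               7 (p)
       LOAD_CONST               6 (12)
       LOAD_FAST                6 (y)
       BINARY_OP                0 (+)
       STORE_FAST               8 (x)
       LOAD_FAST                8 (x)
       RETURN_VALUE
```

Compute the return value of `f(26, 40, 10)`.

36

LOAD_CONST → push 11. Stack: [11]
LOAD_FAST c → push 10. Stack: [11, 10]
BINARY_OP | → 11 | 10 = 11. Stack: [11]
LOAD_FAST_LOAD_FAST c,a → push 10,26. Stack: [11, 10, 26]
BINARY_OP + → 10 + 26 = 36. Stack: [11, 36]
BINARY_OP + → 11 + 36 = 47. Stack: [47]
STORE_FAST w → w=47. Stack: []
LOAD_FAST w → push 47. Stack: [47]
LOAD_CONST → push 10. Stack: [47, 10]
BINARY_OP - → 47 - 10 = 37. Stack: [37]
STORE_FAST n → n=37. Stack: []
LOAD_CONST → push 6. Stack: [6]
LOAD_FAST c → push 10. Stack: [6, 10]
BINARY_OP % → 6 % 10 = 6. Stack: [6]
LOAD_FAST b → push 40. Stack: [6, 40]
BINARY_OP * → 6 * 40 = 240. Stack: [240]
STORE_FAST v → v=240. Stack: []
LOAD_FAST v → push 240. Stack: [240]
LOAD_CONST → push 3. Stack: [240, 3]
BINARY_OP >> → 240 >> 3 = 30. Stack: [30]
STORE_FAST n → n=30. Stack: []
LOAD_FAST_LOAD_FAST v,c → push 240,10. Stack: [240, 10]
BINARY_OP // → 240 // 10 = 24. Stack: [24]
STORE_FAST y → y=24. Stack: []
LOAD_FAST c → push 10. Stack: [10]
LOAD_CONST → push 1. Stack: [10, 1]
BINARY_OP % → 10 % 1 = 0. Stack: [0]
STORE_FAST v → v=0. Stack: []
LOAD_CONST → push 1. Stack: [1]
LOAD_FAST c → push 10. Stack: [1, 10]
BINARY_OP ^ → 1 ^ 10 = 11. Stack: [11]
STORE_FAST p → p=11. Stack: []
LOAD_CONST → push 12. Stack: [12]
LOAD_FAST y → push 24. Stack: [12, 24]
BINARY_OP + → 12 + 24 = 36. Stack: [36]
STORE_FAST x → x=36. Stack: []
LOAD_FAST x → push 36. Stack: [36]
RETURN_VALUE → return 36.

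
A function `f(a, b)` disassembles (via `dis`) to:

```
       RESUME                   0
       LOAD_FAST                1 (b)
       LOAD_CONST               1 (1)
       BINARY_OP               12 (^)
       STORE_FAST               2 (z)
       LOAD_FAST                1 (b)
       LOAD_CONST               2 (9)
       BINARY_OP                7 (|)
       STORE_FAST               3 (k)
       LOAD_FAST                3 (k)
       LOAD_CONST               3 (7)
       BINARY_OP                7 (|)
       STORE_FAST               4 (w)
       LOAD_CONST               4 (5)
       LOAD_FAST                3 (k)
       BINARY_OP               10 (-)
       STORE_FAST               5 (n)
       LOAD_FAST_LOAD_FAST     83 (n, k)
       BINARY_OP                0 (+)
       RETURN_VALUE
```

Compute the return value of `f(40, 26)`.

5

LOAD_FAST b → push 26. Stack: [26]
LOAD_CONST → push 1. Stack: [26, 1]
BINARY_OP ^ → 26 ^ 1 = 27. Stack: [27]
STORE_FAST z → z=27. Stack: []
LOAD_FAST b → push 26. Stack: [26]
LOAD_CONST → push 9. Stack: [26, 9]
BINARY_OP | → 26 | 9 = 27. Stack: [27]
STORE_FAST k → k=27. Stack: []
LOAD_FAST k → push 27. Stack: [27]
LOAD_CONST → push 7. Stack: [27, 7]
BINARY_OP | → 27 | 7 = 31. Stack: [31]
STORE_FAST w → w=31. Stack: []
LOAD_CONST → push 5. Stack: [5]
LOAD_FAST k → push 27. Stack: [5, 27]
BINARY_OP - → 5 - 27 = -22. Stack: [-22]
STORE_FAST n → n=-22. Stack: []
LOAD_FAST_LOAD_FAST n,k → push -22,27. Stack: [-22, 27]
BINARY_OP + → -22 + 27 = 5. Stack: [5]
RETURN_VALUE → return 5.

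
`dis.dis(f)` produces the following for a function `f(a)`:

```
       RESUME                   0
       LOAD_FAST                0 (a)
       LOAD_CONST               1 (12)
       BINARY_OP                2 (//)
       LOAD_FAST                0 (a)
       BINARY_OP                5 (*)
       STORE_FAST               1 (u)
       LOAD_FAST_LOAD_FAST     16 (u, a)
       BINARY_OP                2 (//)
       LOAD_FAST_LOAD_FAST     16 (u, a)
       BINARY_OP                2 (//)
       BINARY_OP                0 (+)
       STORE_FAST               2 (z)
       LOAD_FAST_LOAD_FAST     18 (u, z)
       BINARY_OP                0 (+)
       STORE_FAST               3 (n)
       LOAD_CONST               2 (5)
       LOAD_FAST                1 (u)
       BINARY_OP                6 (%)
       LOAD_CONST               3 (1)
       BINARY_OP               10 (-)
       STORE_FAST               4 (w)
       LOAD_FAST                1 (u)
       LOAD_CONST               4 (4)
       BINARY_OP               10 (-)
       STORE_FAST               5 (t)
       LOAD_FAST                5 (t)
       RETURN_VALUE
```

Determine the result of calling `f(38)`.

110

LOAD_FAST a → push 38. Stack: [38]
LOAD_CONST → push 12. Stack: [38, 12]
BINARY_OP // → 38 // 12 = 3. Stack: [3]
LOAD_FAST a → push 38. Stack: [3, 38]
BINARY_OP * → 3 * 38 = 114. Stack: [114]
STORE_FAST u → u=114. Stack: []
LOAD_FAST_LOAD_FAST u,a → push 114,38. Stack: [114, 38]
BINARY_OP // → 114 // 38 = 3. Stack: [3]
LOAD_FAST_LOAD_FAST u,a → push 114,38. Stack: [3, 114, 38]
BINARY_OP // → 114 // 38 = 3. Stack: [3, 3]
BINARY_OP + → 3 + 3 = 6. Stack: [6]
STORE_FAST z → z=6. Stack: []
LOAD_FAST_LOAD_FAST u,z → push 114,6. Stack: [114, 6]
BINARY_OP + → 114 + 6 = 120. Stack: [120]
STORE_FAST n → n=120. Stack: []
LOAD_CONST → push 5. Stack: [5]
LOAD_FAST u → push 114. Stack: [5, 114]
BINARY_OP % → 5 % 114 = 5. Stack: [5]
LOAD_CONST → push 1. Stack: [5, 1]
BINARY_OP - → 5 - 1 = 4. Stack: [4]
STORE_FAST w → w=4. Stack: []
LOAD_FAST u → push 114. Stack: [114]
LOAD_CONST → push 4. Stack: [114, 4]
BINARY_OP - → 114 - 4 = 110. Stack: [110]
STORE_FAST t → t=110. Stack: []
LOAD_FAST t → push 110. Stack: [110]
RETURN_VALUE → return 110.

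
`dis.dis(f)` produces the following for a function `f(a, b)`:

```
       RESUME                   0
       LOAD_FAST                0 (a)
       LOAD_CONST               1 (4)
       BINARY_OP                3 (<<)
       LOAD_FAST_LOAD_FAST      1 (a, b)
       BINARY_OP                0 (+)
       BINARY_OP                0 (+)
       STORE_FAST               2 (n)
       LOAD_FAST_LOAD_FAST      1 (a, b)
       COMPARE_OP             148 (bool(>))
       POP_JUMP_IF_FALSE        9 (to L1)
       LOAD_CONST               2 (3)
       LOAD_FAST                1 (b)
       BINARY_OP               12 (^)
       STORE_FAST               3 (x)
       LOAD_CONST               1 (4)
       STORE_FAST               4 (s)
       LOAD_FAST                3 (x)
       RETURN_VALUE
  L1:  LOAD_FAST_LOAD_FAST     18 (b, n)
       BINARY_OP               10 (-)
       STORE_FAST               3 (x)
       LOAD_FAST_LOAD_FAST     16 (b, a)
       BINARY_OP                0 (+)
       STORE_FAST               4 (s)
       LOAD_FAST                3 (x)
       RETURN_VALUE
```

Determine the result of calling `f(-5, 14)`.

85

LOAD_FAST a → push -5. Stack: [-5]
LOAD_CONST → push 4. Stack: [-5, 4]
BINARY_OP << → -5 << 4 = -80. Stack: [-80]
LOAD_FAST_LOAD_FAST a,b → push -5,14. Stack: [-80, -5, 14]
BINARY_OP + → -5 + 14 = 9. Stack: [-80, 9]
BINARY_OP + → -80 + 9 = -71. Stack: [-71]
STORE_FAST n → n=-71. Stack: []
LOAD_FAST_LOAD_FAST a,b → push -5,14. Stack: [-5, 14]
COMPARE_OP bool(>) → -5 vs 14 = False. Stack: [False]
POP_JUMP_IF_FALSE → pop False; jump. Stack: []
LOAD_FAST_LOAD_FAST b,n → push 14,-71. Stack: [14, -71]
BINARY_OP - → 14 - -71 = 85. Stack: [85]
STORE_FAST x → x=85. Stack: []
LOAD_FAST_LOAD_FAST b,a → push 14,-5. Stack: [14, -5]
BINARY_OP + → 14 + -5 = 9. Stack: [9]
STORE_FAST s → s=9. Stack: []
LOAD_FAST x → push 85. Stack: [85]
RETURN_VALUE → return 85.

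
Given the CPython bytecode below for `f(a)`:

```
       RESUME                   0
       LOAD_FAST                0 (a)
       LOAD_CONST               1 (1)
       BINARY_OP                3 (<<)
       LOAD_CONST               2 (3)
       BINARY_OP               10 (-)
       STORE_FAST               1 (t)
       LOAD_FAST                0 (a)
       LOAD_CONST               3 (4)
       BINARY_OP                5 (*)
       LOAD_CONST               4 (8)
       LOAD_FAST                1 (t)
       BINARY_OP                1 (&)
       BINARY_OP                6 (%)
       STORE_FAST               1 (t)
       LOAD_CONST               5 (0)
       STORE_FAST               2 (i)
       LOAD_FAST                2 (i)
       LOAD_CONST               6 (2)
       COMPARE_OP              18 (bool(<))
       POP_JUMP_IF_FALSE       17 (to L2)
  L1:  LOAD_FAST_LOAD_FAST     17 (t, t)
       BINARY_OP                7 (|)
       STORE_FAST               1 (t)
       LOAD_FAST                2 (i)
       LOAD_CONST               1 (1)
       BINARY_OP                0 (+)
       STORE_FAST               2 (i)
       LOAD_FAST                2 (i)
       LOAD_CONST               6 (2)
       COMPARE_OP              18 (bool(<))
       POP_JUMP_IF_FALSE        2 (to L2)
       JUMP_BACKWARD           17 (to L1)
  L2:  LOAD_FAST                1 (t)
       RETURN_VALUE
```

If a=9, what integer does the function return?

LOAD_FAST a → push 9. Stack: [9]
LOAD_CONST → push 1. Stack: [9, 1]
BINARY_OP << → 9 << 1 = 18. Stack: [18]
LOAD_CONST → push 3. Stack: [18, 3]
BINARY_OP - → 18 - 3 = 15. Stack: [15]
STORE_FAST t → t=15. Stack: []
LOAD_FAST a → push 9. Stack: [9]
LOAD_CONST → push 4. Stack: [9, 4]
BINARY_OP * → 9 * 4 = 36. Stack: [36]
LOAD_CONST → push 8. Stack: [36, 8]
LOAD_FAST t → push 15. Stack: [36, 8, 15]
BINARY_OP & → 8 & 15 = 8. Stack: [36, 8]
BINARY_OP % → 36 % 8 = 4. Stack: [4]
STORE_FAST t → t=4. Stack: []
LOAD_CONST → push 0. Stack: [0]
STORE_FAST i → i=0. Stack: []
LOAD_FAST i → push 0. Stack: [0]
LOAD_CONST → push 2. Stack: [0, 2]
COMPARE_OP bool(<) → 0 vs 2 = True. Stack: [True]
POP_JUMP_IF_FALSE → pop True; no jump. Stack: []
LOAD_FAST_LOAD_FAST t,t → push 4,4. Stack: [4, 4]
BINARY_OP | → 4 | 4 = 4. Stack: [4]
STORE_FAST t → t=4. Stack: []
LOAD_FAST i → push 0. Stack: [0]
LOAD_CONST → push 1. Stack: [0, 1]
BINARY_OP + → 0 + 1 = 1. Stack: [1]
STORE_FAST i → i=1. Stack: []
LOAD_FAST i → push 1. Stack: [1]
LOAD_CONST → push 2. Stack: [1, 2]
COMPARE_OP bool(<) → 1 vs 2 = True. Stack: [True]
POP_JUMP_IF_FALSE → pop True; no jump. Stack: []
LOAD_FAST_LOAD_FAST t,t → push 4,4. Stack: [4, 4]
BINARY_OP | → 4 | 4 = 4. Stack: [4]
STORE_FAST t → t=4. Stack: []
LOAD_FAST i → push 1. Stack: [1]
LOAD_CONST → push 1. Stack: [1, 1]
BINARY_OP + → 1 + 1 = 2. Stack: [2]
STORE_FAST i → i=2. Stack: []
LOAD_FAST i → push 2. Stack: [2]
LOAD_CONST → push 2. Stack: [2, 2]
COMPARE_OP bool(<) → 2 vs 2 = False. Stack: [False]
POP_JUMP_IF_FALSE → pop False; jump. Stack: []
LOAD_FAST t → push 4. Stack: [4]
RETURN_VALUE → return 4.

4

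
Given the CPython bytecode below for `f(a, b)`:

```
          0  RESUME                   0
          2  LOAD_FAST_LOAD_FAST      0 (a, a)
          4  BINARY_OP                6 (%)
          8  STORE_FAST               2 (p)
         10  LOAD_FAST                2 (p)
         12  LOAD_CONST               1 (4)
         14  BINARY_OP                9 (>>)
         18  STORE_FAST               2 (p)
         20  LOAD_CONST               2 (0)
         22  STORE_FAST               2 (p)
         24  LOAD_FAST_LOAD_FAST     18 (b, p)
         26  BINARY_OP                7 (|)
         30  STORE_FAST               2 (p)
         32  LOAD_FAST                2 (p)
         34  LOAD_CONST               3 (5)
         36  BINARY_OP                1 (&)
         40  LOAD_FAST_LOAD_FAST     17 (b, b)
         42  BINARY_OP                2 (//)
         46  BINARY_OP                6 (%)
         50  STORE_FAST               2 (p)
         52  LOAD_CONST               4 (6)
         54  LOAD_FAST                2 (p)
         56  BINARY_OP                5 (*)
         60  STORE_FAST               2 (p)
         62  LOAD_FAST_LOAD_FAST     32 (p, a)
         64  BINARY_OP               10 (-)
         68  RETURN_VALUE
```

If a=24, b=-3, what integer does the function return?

-24

LOAD_FAST_LOAD_FAST a,a → push 24,24. Stack: [24, 24]
BINARY_OP % → 24 % 24 = 0. Stack: [0]
STORE_FAST p → p=0. Stack: []
LOAD_FAST p → push 0. Stack: [0]
LOAD_CONST → push 4. Stack: [0, 4]
BINARY_OP >> → 0 >> 4 = 0. Stack: [0]
STORE_FAST p → p=0. Stack: []
LOAD_CONST → push 0. Stack: [0]
STORE_FAST p → p=0. Stack: []
LOAD_FAST_LOAD_FAST b,p → push -3,0. Stack: [-3, 0]
BINARY_OP | → -3 | 0 = -3. Stack: [-3]
STORE_FAST p → p=-3. Stack: []
LOAD_FAST p → push -3. Stack: [-3]
LOAD_CONST → push 5. Stack: [-3, 5]
BINARY_OP & → -3 & 5 = 5. Stack: [5]
LOAD_FAST_LOAD_FAST b,b → push -3,-3. Stack: [5, -3, -3]
BINARY_OP // → -3 // -3 = 1. Stack: [5, 1]
BINARY_OP % → 5 % 1 = 0. Stack: [0]
STORE_FAST p → p=0. Stack: []
LOAD_CONST → push 6. Stack: [6]
LOAD_FAST p → push 0. Stack: [6, 0]
BINARY_OP * → 6 * 0 = 0. Stack: [0]
STORE_FAST p → p=0. Stack: []
LOAD_FAST_LOAD_FAST p,a → push 0,24. Stack: [0, 24]
BINARY_OP - → 0 - 24 = -24. Stack: [-24]
RETURN_VALUE → return -24.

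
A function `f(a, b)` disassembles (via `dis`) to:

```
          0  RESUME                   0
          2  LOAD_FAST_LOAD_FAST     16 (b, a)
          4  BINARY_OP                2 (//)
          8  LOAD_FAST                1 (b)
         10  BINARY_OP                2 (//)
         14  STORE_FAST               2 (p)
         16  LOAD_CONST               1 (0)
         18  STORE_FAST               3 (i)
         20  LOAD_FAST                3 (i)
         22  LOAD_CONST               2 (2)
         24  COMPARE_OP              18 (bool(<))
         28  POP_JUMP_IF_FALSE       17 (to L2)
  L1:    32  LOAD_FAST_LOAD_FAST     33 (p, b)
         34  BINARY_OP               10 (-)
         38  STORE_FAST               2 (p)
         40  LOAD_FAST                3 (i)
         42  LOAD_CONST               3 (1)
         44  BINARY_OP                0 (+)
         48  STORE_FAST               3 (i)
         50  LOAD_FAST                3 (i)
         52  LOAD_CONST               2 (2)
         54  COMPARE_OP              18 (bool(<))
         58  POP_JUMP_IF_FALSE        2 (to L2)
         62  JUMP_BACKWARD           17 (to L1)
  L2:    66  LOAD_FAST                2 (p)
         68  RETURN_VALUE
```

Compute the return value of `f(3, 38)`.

LOAD_FAST_LOAD_FAST b,a → push 38,3. Stack: [38, 3]
BINARY_OP // → 38 // 3 = 12. Stack: [12]
LOAD_FAST b → push 38. Stack: [12, 38]
BINARY_OP // → 12 // 38 = 0. Stack: [0]
STORE_FAST p → p=0. Stack: []
LOAD_CONST → push 0. Stack: [0]
STORE_FAST i → i=0. Stack: []
LOAD_FAST i → push 0. Stack: [0]
LOAD_CONST → push 2. Stack: [0, 2]
COMPARE_OP bool(<) → 0 vs 2 = True. Stack: [True]
POP_JUMP_IF_FALSE → pop True; no jump. Stack: []
LOAD_FAST_LOAD_FAST p,b → push 0,38. Stack: [0, 38]
BINARY_OP - → 0 - 38 = -38. Stack: [-38]
STORE_FAST p → p=-38. Stack: []
LOAD_FAST i → push 0. Stack: [0]
LOAD_CONST → push 1. Stack: [0, 1]
BINARY_OP + → 0 + 1 = 1. Stack: [1]
STORE_FAST i → i=1. Stack: []
LOAD_FAST i → push 1. Stack: [1]
LOAD_CONST → push 2. Stack: [1, 2]
COMPARE_OP bool(<) → 1 vs 2 = True. Stack: [True]
POP_JUMP_IF_FALSE → pop True; no jump. Stack: []
LOAD_FAST_LOAD_FAST p,b → push -38,38. Stack: [-38, 38]
BINARY_OP - → -38 - 38 = -76. Stack: [-76]
STORE_FAST p → p=-76. Stack: []
LOAD_FAST i → push 1. Stack: [1]
LOAD_CONST → push 1. Stack: [1, 1]
BINARY_OP + → 1 + 1 = 2. Stack: [2]
STORE_FAST i → i=2. Stack: []
LOAD_FAST i → push 2. Stack: [2]
LOAD_CONST → push 2. Stack: [2, 2]
COMPARE_OP bool(<) → 2 vs 2 = False. Stack: [False]
POP_JUMP_IF_FALSE → pop False; jump. Stack: []
LOAD_FAST p → push -76. Stack: [-76]
RETURN_VALUE → return -76.

-76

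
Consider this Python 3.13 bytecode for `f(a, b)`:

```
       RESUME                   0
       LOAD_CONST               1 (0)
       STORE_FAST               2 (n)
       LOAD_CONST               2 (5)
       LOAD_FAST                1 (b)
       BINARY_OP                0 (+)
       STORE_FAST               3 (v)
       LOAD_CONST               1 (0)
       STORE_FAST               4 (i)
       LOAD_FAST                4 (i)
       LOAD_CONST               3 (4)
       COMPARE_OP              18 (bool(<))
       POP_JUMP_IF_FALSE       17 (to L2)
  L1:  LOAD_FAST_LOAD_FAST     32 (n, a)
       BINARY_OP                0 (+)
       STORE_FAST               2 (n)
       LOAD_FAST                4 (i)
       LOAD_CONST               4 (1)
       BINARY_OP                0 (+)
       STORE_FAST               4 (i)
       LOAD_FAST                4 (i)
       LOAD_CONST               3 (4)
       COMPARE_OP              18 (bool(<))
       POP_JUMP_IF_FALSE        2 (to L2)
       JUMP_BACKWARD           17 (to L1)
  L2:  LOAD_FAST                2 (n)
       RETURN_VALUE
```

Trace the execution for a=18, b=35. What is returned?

72

LOAD_CONST → push 0. Stack: [0]
STORE_FAST n → n=0. Stack: []
LOAD_CONST → push 5. Stack: [5]
LOAD_FAST b → push 35. Stack: [5, 35]
BINARY_OP + → 5 + 35 = 40. Stack: [40]
STORE_FAST v → v=40. Stack: []
LOAD_CONST → push 0. Stack: [0]
STORE_FAST i → i=0. Stack: []
LOAD_FAST i → push 0. Stack: [0]
LOAD_CONST → push 4. Stack: [0, 4]
COMPARE_OP bool(<) → 0 vs 4 = True. Stack: [True]
POP_JUMP_IF_FALSE → pop True; no jump. Stack: []
LOAD_FAST_LOAD_FAST n,a → push 0,18. Stack: [0, 18]
BINARY_OP + → 0 + 18 = 18. Stack: [18]
STORE_FAST n → n=18. Stack: []
LOAD_FAST i → push 0. Stack: [0]
LOAD_CONST → push 1. Stack: [0, 1]
BINARY_OP + → 0 + 1 = 1. Stack: [1]
STORE_FAST i → i=1. Stack: []
LOAD_FAST i → push 1. Stack: [1]
LOAD_CONST → push 4. Stack: [1, 4]
COMPARE_OP bool(<) → 1 vs 4 = True. Stack: [True]
POP_JUMP_IF_FALSE → pop True; no jump. Stack: []
LOAD_FAST_LOAD_FAST n,a → push 18,18. Stack: [18, 18]
BINARY_OP + → 18 + 18 = 36. Stack: [36]
STORE_FAST n → n=36. Stack: []
LOAD_FAST i → push 1. Stack: [1]
LOAD_CONST → push 1. Stack: [1, 1]
BINARY_OP + → 1 + 1 = 2. Stack: [2]
STORE_FAST i → i=2. Stack: []
LOAD_FAST i → push 2. Stack: [2]
LOAD_CONST → push 4. Stack: [2, 4]
COMPARE_OP bool(<) → 2 vs 4 = True. Stack: [True]
POP_JUMP_IF_FALSE → pop True; no jump. Stack: []
LOAD_FAST_LOAD_FAST n,a → push 36,18. Stack: [36, 18]
BINARY_OP + → 36 + 18 = 54. Stack: [54]
STORE_FAST n → n=54. Stack: []
LOAD_FAST i → push 2. Stack: [2]
LOAD_CONST → push 1. Stack: [2, 1]
BINARY_OP + → 2 + 1 = 3. Stack: [3]
STORE_FAST i → i=3. Stack: []
LOAD_FAST i → push 3. Stack: [3]
LOAD_CONST → push 4. Stack: [3, 4]
COMPARE_OP bool(<) → 3 vs 4 = True. Stack: [True]
POP_JUMP_IF_FALSE → pop True; no jump. Stack: []
LOAD_FAST_LOAD_FAST n,a → push 54,18. Stack: [54, 18]
BINARY_OP + → 54 + 18 = 72. Stack: [72]
STORE_FAST n → n=72. Stack: []
LOAD_FAST i → push 3. Stack: [3]
LOAD_CONST → push 1. Stack: [3, 1]
BINARY_OP + → 3 + 1 = 4. Stack: [4]
STORE_FAST i → i=4. Stack: []
LOAD_FAST i → push 4. Stack: [4]
LOAD_CONST → push 4. Stack: [4, 4]
COMPARE_OP bool(<) → 4 vs 4 = False. Stack: [False]
POP_JUMP_IF_FALSE → pop False; jump. Stack: []
LOAD_FAST n → push 72. Stack: [72]
RETURN_VALUE → return 72.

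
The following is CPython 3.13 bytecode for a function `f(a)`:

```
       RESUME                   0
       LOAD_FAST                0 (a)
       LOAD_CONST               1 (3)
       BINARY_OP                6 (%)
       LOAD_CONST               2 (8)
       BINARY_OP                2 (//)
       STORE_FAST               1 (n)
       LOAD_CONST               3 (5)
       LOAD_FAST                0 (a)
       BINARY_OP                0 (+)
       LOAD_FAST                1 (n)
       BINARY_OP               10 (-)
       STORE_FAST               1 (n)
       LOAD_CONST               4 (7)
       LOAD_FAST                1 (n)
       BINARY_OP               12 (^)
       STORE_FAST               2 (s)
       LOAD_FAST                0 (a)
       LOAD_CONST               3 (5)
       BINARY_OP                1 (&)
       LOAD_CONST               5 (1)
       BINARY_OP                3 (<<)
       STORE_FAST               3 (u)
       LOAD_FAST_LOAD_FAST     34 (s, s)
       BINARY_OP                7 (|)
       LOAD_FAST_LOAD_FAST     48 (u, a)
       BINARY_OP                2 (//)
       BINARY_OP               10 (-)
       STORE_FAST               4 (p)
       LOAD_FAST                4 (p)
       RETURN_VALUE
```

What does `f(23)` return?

27

LOAD_FAST a → push 23. Stack: [23]
LOAD_CONST → push 3. Stack: [23, 3]
BINARY_OP % → 23 % 3 = 2. Stack: [2]
LOAD_CONST → push 8. Stack: [2, 8]
BINARY_OP // → 2 // 8 = 0. Stack: [0]
STORE_FAST n → n=0. Stack: []
LOAD_CONST → push 5. Stack: [5]
LOAD_FAST a → push 23. Stack: [5, 23]
BINARY_OP + → 5 + 23 = 28. Stack: [28]
LOAD_FAST n → push 0. Stack: [28, 0]
BINARY_OP - → 28 - 0 = 28. Stack: [28]
STORE_FAST n → n=28. Stack: []
LOAD_CONST → push 7. Stack: [7]
LOAD_FAST n → push 28. Stack: [7, 28]
BINARY_OP ^ → 7 ^ 28 = 27. Stack: [27]
STORE_FAST s → s=27. Stack: []
LOAD_FAST a → push 23. Stack: [23]
LOAD_CONST → push 5. Stack: [23, 5]
BINARY_OP & → 23 & 5 = 5. Stack: [5]
LOAD_CONST → push 1. Stack: [5, 1]
BINARY_OP << → 5 << 1 = 10. Stack: [10]
STORE_FAST u → u=10. Stack: []
LOAD_FAST_LOAD_FAST s,s → push 27,27. Stack: [27, 27]
BINARY_OP | → 27 | 27 = 27. Stack: [27]
LOAD_FAST_LOAD_FAST u,a → push 10,23. Stack: [27, 10, 23]
BINARY_OP // → 10 // 23 = 0. Stack: [27, 0]
BINARY_OP - → 27 - 0 = 27. Stack: [27]
STORE_FAST p → p=27. Stack: []
LOAD_FAST p → push 27. Stack: [27]
RETURN_VALUE → return 27.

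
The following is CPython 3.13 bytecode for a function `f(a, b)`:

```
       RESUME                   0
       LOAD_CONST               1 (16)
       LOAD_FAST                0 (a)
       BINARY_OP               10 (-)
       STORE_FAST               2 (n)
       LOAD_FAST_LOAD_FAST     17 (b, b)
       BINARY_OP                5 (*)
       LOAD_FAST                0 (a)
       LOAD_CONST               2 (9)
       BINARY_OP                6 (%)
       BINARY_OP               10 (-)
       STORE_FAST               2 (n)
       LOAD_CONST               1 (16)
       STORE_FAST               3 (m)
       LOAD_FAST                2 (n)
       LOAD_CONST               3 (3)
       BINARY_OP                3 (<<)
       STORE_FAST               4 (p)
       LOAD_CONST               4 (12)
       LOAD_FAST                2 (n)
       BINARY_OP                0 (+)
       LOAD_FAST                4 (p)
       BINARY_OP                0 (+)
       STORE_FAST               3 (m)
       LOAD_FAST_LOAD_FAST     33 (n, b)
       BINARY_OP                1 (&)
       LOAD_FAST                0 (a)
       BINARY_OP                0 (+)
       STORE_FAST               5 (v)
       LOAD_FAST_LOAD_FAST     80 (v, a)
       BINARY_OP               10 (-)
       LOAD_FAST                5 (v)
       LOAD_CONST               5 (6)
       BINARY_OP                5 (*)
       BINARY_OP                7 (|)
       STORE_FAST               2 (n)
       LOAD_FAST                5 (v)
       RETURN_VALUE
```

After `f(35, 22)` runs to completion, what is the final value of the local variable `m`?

LOAD_CONST → push 16. Stack: [16]
LOAD_FAST a → push 35. Stack: [16, 35]
BINARY_OP - → 16 - 35 = -19. Stack: [-19]
STORE_FAST n → n=-19. Stack: []
LOAD_FAST_LOAD_FAST b,b → push 22,22. Stack: [22, 22]
BINARY_OP * → 22 * 22 = 484. Stack: [484]
LOAD_FAST a → push 35. Stack: [484, 35]
LOAD_CONST → push 9. Stack: [484, 35, 9]
BINARY_OP % → 35 % 9 = 8. Stack: [484, 8]
BINARY_OP - → 484 - 8 = 476. Stack: [476]
STORE_FAST n → n=476. Stack: []
LOAD_CONST → push 16. Stack: [16]
STORE_FAST m → m=16. Stack: []
LOAD_FAST n → push 476. Stack: [476]
LOAD_CONST → push 3. Stack: [476, 3]
BINARY_OP << → 476 << 3 = 3808. Stack: [3808]
STORE_FAST p → p=3808. Stack: []
LOAD_CONST → push 12. Stack: [12]
LOAD_FAST n → push 476. Stack: [12, 476]
BINARY_OP + → 12 + 476 = 488. Stack: [488]
LOAD_FAST p → push 3808. Stack: [488, 3808]
BINARY_OP + → 488 + 3808 = 4296. Stack: [4296]
STORE_FAST m → m=4296. Stack: []
LOAD_FAST_LOAD_FAST n,b → push 476,22. Stack: [476, 22]
BINARY_OP & → 476 & 22 = 20. Stack: [20]
LOAD_FAST a → push 35. Stack: [20, 35]
BINARY_OP + → 20 + 35 = 55. Stack: [55]
STORE_FAST v → v=55. Stack: []
LOAD_FAST_LOAD_FAST v,a → push 55,35. Stack: [55, 35]
BINARY_OP - → 55 - 35 = 20. Stack: [20]
LOAD_FAST v → push 55. Stack: [20, 55]
LOAD_CONST → push 6. Stack: [20, 55, 6]
BINARY_OP * → 55 * 6 = 330. Stack: [20, 330]
BINARY_OP | → 20 | 330 = 350. Stack: [350]
STORE_FAST n → n=350. Stack: []
LOAD_FAST v → push 55. Stack: [55]
RETURN_VALUE → return 55.

4296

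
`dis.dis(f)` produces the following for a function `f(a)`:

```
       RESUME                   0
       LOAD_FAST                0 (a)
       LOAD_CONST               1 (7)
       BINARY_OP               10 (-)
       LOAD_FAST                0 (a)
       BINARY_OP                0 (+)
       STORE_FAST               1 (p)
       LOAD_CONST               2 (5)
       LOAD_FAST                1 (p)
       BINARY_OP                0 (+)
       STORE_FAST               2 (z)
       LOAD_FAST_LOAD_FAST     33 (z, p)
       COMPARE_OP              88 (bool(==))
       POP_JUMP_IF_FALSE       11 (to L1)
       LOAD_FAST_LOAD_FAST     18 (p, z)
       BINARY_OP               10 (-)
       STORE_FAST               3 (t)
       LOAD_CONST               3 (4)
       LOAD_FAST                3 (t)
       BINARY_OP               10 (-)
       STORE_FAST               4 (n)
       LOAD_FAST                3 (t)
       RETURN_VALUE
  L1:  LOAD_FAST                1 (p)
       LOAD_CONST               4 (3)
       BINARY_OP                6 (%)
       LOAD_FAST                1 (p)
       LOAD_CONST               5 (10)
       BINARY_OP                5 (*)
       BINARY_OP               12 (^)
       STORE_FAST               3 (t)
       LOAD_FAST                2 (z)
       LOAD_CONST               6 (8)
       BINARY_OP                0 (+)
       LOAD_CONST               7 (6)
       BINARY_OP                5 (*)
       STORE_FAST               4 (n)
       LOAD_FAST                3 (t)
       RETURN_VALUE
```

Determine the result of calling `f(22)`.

LOAD_FAST a → push 22. Stack: [22]
LOAD_CONST → push 7. Stack: [22, 7]
BINARY_OP - → 22 - 7 = 15. Stack: [15]
LOAD_FAST a → push 22. Stack: [15, 22]
BINARY_OP + → 15 + 22 = 37. Stack: [37]
STORE_FAST p → p=37. Stack: []
LOAD_CONST → push 5. Stack: [5]
LOAD_FAST p → push 37. Stack: [5, 37]
BINARY_OP + → 5 + 37 = 42. Stack: [42]
STORE_FAST z → z=42. Stack: []
LOAD_FAST_LOAD_FAST z,p → push 42,37. Stack: [42, 37]
COMPARE_OP bool(==) → 42 vs 37 = False. Stack: [False]
POP_JUMP_IF_FALSE → pop False; jump. Stack: []
LOAD_FAST p → push 37. Stack: [37]
LOAD_CONST → push 3. Stack: [37, 3]
BINARY_OP % → 37 % 3 = 1. Stack: [1]
LOAD_FAST p → push 37. Stack: [1, 37]
LOAD_CONST → push 10. Stack: [1, 37, 10]
BINARY_OP * → 37 * 10 = 370. Stack: [1, 370]
BINARY_OP ^ → 1 ^ 370 = 371. Stack: [371]
STORE_FAST t → t=371. Stack: []
LOAD_FAST z → push 42. Stack: [42]
LOAD_CONST → push 8. Stack: [42, 8]
BINARY_OP + → 42 + 8 = 50. Stack: [50]
LOAD_CONST → push 6. Stack: [50, 6]
BINARY_OP * → 50 * 6 = 300. Stack: [300]
STORE_FAST n → n=300. Stack: []
LOAD_FAST t → push 371. Stack: [371]
RETURN_VALUE → return 371.

371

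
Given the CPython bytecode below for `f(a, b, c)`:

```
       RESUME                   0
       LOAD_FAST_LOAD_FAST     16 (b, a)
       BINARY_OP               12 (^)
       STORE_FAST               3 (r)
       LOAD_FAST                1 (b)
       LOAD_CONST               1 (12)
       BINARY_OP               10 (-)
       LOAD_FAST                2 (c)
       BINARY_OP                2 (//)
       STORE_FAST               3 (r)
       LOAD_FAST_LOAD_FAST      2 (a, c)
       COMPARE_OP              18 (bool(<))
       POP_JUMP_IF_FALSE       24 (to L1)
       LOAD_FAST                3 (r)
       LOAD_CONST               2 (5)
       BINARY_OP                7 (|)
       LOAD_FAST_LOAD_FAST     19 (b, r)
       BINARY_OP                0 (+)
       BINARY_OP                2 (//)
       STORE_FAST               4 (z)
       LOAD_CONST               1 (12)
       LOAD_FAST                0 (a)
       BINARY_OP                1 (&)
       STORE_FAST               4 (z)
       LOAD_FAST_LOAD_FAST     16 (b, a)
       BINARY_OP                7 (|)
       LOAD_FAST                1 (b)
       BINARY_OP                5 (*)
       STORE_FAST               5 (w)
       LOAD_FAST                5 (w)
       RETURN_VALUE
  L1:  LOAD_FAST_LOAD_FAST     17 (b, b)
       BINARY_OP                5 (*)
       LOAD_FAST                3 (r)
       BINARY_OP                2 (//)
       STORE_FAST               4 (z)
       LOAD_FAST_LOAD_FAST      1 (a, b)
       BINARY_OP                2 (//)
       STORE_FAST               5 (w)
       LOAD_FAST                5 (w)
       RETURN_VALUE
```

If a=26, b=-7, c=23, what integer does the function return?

LOAD_FAST_LOAD_FAST b,a → push -7,26. Stack: [-7, 26]
BINARY_OP ^ → -7 ^ 26 = -29. Stack: [-29]
STORE_FAST r → r=-29. Stack: []
LOAD_FAST b → push -7. Stack: [-7]
LOAD_CONST → push 12. Stack: [-7, 12]
BINARY_OP - → -7 - 12 = -19. Stack: [-19]
LOAD_FAST c → push 23. Stack: [-19, 23]
BINARY_OP // → -19 // 23 = -1. Stack: [-1]
STORE_FAST r → r=-1. Stack: []
LOAD_FAST_LOAD_FAST a,c → push 26,23. Stack: [26, 23]
COMPARE_OP bool(<) → 26 vs 23 = False. Stack: [False]
POP_JUMP_IF_FALSE → pop False; jump. Stack: []
LOAD_FAST_LOAD_FAST b,b → push -7,-7. Stack: [-7, -7]
BINARY_OP * → -7 * -7 = 49. Stack: [49]
LOAD_FAST r → push -1. Stack: [49, -1]
BINARY_OP // → 49 // -1 = -49. Stack: [-49]
STORE_FAST z → z=-49. Stack: []
LOAD_FAST_LOAD_FAST a,b → push 26,-7. Stack: [26, -7]
BINARY_OP // → 26 // -7 = -4. Stack: [-4]
STORE_FAST w → w=-4. Stack: []
LOAD_FAST w → push -4. Stack: [-4]
RETURN_VALUE → return -4.

-4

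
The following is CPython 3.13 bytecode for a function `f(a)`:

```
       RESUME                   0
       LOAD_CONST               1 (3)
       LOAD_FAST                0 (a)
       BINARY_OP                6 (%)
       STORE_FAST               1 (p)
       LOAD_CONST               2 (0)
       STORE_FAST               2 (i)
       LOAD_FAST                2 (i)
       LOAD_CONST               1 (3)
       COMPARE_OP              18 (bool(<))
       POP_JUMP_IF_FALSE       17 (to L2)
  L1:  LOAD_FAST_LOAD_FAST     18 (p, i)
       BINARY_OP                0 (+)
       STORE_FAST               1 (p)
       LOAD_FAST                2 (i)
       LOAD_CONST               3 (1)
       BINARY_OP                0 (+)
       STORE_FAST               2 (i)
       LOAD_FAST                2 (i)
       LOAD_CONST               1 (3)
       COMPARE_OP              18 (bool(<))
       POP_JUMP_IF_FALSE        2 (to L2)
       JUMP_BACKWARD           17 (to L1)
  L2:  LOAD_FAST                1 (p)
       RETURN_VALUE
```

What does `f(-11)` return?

-5

LOAD_CONST → push 3. Stack: [3]
LOAD_FAST a → push -11. Stack: [3, -11]
BINARY_OP % → 3 % -11 = -8. Stack: [-8]
STORE_FAST p → p=-8. Stack: []
LOAD_CONST → push 0. Stack: [0]
STORE_FAST i → i=0. Stack: []
LOAD_FAST i → push 0. Stack: [0]
LOAD_CONST → push 3. Stack: [0, 3]
COMPARE_OP bool(<) → 0 vs 3 = True. Stack: [True]
POP_JUMP_IF_FALSE → pop True; no jump. Stack: []
LOAD_FAST_LOAD_FAST p,i → push -8,0. Stack: [-8, 0]
BINARY_OP + → -8 + 0 = -8. Stack: [-8]
STORE_FAST p → p=-8. Stack: []
LOAD_FAST i → push 0. Stack: [0]
LOAD_CONST → push 1. Stack: [0, 1]
BINARY_OP + → 0 + 1 = 1. Stack: [1]
STORE_FAST i → i=1. Stack: []
LOAD_FAST i → push 1. Stack: [1]
LOAD_CONST → push 3. Stack: [1, 3]
COMPARE_OP bool(<) → 1 vs 3 = True. Stack: [True]
POP_JUMP_IF_FALSE → pop True; no jump. Stack: []
LOAD_FAST_LOAD_FAST p,i → push -8,1. Stack: [-8, 1]
BINARY_OP + → -8 + 1 = -7. Stack: [-7]
STORE_FAST p → p=-7. Stack: []
LOAD_FAST i → push 1. Stack: [1]
LOAD_CONST → push 1. Stack: [1, 1]
BINARY_OP + → 1 + 1 = 2. Stack: [2]
STORE_FAST i → i=2. Stack: []
LOAD_FAST i → push 2. Stack: [2]
LOAD_CONST → push 3. Stack: [2, 3]
COMPARE_OP bool(<) → 2 vs 3 = True. Stack: [True]
POP_JUMP_IF_FALSE → pop True; no jump. Stack: []
LOAD_FAST_LOAD_FAST p,i → push -7,2. Stack: [-7, 2]
BINARY_OP + → -7 + 2 = -5. Stack: [-5]
STORE_FAST p → p=-5. Stack: []
LOAD_FAST i → push 2. Stack: [2]
LOAD_CONST → push 1. Stack: [2, 1]
BINARY_OP + → 2 + 1 = 3. Stack: [3]
STORE_FAST i → i=3. Stack: []
LOAD_FAST i → push 3. Stack: [3]
LOAD_CONST → push 3. Stack: [3, 3]
COMPARE_OP bool(<) → 3 vs 3 = False. Stack: [False]
POP_JUMP_IF_FALSE → pop False; jump. Stack: []
LOAD_FAST p → push -5. Stack: [-5]
RETURN_VALUE → return -5.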